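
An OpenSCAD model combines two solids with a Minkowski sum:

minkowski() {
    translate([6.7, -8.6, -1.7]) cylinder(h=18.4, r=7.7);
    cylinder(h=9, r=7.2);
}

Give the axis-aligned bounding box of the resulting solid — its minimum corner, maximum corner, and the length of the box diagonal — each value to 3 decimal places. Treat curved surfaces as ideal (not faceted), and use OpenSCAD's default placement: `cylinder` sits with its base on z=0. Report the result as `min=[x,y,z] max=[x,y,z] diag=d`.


A = translate([6.7, -8.6, -1.7]) cylinder(h=18.4, r=7.7) → bbox [-1,-16.3,-1.7] .. [14.4,-0.9,16.7]
B = cylinder(h=9, r=7.2) → bbox [-7.2,-7.2,0] .. [7.2,7.2,9]
lo = A.lo+B.lo = [-1-7.2, -16.3-7.2, -1.7+0] = [-8.200,-23.500,-1.700]
hi = A.hi+B.hi = [14.4+7.2, -0.9+7.2, 16.7+9] = [21.600,6.300,25.700]
diag = √(29.8²+29.8²+27.4²) = √2526.84 = 50.268

min=[-8.200,-23.500,-1.700] max=[21.600,6.300,25.700] diag=50.268


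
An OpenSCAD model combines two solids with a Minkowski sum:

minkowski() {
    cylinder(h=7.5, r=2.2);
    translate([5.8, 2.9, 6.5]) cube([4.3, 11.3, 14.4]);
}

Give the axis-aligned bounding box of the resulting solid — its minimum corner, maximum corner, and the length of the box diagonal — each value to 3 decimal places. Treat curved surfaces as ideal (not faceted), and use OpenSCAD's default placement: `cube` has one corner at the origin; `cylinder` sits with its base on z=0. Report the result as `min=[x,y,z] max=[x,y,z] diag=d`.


min=[3.600,0.700,6.500] max=[12.300,16.400,28.400] diag=28.316

A = translate([5.8, 2.9, 6.5]) cube([4.3, 11.3, 14.4]) → bbox [5.8,2.9,6.5] .. [10.1,14.2,20.9]
B = cylinder(h=7.5, r=2.2) → bbox [-2.2,-2.2,0] .. [2.2,2.2,7.5]
lo = A.lo+B.lo = [5.8-2.2, 2.9-2.2, 6.5+0] = [3.600,0.700,6.500]
hi = A.hi+B.hi = [10.1+2.2, 14.2+2.2, 20.9+7.5] = [12.300,16.400,28.400]
diag = √(8.7²+15.7²+21.9²) = √801.79 = 28.316


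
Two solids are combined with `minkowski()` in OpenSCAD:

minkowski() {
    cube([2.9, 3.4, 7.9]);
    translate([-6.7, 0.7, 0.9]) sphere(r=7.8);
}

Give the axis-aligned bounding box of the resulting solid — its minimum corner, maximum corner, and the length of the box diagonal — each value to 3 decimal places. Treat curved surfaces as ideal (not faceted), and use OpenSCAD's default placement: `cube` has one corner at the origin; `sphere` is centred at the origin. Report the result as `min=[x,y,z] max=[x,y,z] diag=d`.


A = translate([-6.7, 0.7, 0.9]) sphere(r=7.8) → bbox [-14.5,-7.1,-6.9] .. [1.1,8.5,8.7]
B = cube([2.9, 3.4, 7.9]) → bbox [0,0,0] .. [2.9,3.4,7.9]
lo = A.lo+B.lo = [-14.5+0, -7.1+0, -6.9+0] = [-14.500,-7.100,-6.900]
hi = A.hi+B.hi = [1.1+2.9, 8.5+3.4, 8.7+7.9] = [4.000,11.900,16.600]
diag = √(18.5²+19²+23.5²) = √1255.5 = 35.433

min=[-14.500,-7.100,-6.900] max=[4.000,11.900,16.600] diag=35.433


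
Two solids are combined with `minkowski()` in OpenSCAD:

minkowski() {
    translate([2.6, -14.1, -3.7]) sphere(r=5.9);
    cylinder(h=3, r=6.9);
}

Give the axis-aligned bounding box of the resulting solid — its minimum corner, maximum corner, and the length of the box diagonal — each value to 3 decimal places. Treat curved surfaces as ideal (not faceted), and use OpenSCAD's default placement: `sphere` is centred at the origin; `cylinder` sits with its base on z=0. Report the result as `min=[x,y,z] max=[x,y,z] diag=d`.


min=[-10.200,-26.900,-9.600] max=[15.400,-1.300,5.200] diag=39.112

A = translate([2.6, -14.1, -3.7]) sphere(r=5.9) → bbox [-3.3,-20,-9.6] .. [8.5,-8.2,2.2]
B = cylinder(h=3, r=6.9) → bbox [-6.9,-6.9,0] .. [6.9,6.9,3]
lo = A.lo+B.lo = [-3.3-6.9, -20-6.9, -9.6+0] = [-10.200,-26.900,-9.600]
hi = A.hi+B.hi = [8.5+6.9, -8.2+6.9, 2.2+3] = [15.400,-1.300,5.200]
diag = √(25.6²+25.6²+14.8²) = √1529.76 = 39.112


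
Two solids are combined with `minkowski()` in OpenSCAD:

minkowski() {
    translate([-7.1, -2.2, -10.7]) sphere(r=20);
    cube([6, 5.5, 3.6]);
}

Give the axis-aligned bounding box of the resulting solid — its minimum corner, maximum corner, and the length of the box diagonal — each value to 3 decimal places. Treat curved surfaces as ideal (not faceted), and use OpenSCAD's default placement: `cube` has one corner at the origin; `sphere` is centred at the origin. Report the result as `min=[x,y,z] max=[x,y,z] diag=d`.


min=[-27.100,-22.200,-30.700] max=[18.900,23.300,12.900] diag=78.021

A = translate([-7.1, -2.2, -10.7]) sphere(r=20) → bbox [-27.1,-22.2,-30.7] .. [12.9,17.8,9.3]
B = cube([6, 5.5, 3.6]) → bbox [0,0,0] .. [6,5.5,3.6]
lo = A.lo+B.lo = [-27.1+0, -22.2+0, -30.7+0] = [-27.100,-22.200,-30.700]
hi = A.hi+B.hi = [12.9+6, 17.8+5.5, 9.3+3.6] = [18.900,23.300,12.900]
diag = √(46²+45.5²+43.6²) = √6087.21 = 78.021


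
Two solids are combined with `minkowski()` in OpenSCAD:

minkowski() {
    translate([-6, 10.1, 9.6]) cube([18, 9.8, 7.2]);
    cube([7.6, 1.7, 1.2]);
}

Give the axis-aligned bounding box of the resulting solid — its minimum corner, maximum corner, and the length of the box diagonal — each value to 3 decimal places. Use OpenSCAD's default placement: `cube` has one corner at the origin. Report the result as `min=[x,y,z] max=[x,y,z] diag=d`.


min=[-6.000,10.100,9.600] max=[19.600,21.600,18.000] diag=29.295

A = translate([-6, 10.1, 9.6]) cube([18, 9.8, 7.2]) → bbox [-6,10.1,9.6] .. [12,19.9,16.8]
B = cube([7.6, 1.7, 1.2]) → bbox [0,0,0] .. [7.6,1.7,1.2]
lo = A.lo+B.lo = [-6+0, 10.1+0, 9.6+0] = [-6.000,10.100,9.600]
hi = A.hi+B.hi = [12+7.6, 19.9+1.7, 16.8+1.2] = [19.600,21.600,18.000]
diag = √(25.6²+11.5²+8.4²) = √858.17 = 29.295


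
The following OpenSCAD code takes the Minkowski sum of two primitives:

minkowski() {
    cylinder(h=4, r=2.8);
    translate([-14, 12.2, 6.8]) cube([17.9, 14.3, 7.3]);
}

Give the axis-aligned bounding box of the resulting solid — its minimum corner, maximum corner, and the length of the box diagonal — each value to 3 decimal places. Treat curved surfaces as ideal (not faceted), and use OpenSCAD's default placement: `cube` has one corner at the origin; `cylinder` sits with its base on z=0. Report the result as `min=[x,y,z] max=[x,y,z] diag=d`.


min=[-16.800,9.400,6.800] max=[6.700,29.300,18.100] diag=32.802

A = translate([-14, 12.2, 6.8]) cube([17.9, 14.3, 7.3]) → bbox [-14,12.2,6.8] .. [3.9,26.5,14.1]
B = cylinder(h=4, r=2.8) → bbox [-2.8,-2.8,0] .. [2.8,2.8,4]
lo = A.lo+B.lo = [-14-2.8, 12.2-2.8, 6.8+0] = [-16.800,9.400,6.800]
hi = A.hi+B.hi = [3.9+2.8, 26.5+2.8, 14.1+4] = [6.700,29.300,18.100]
diag = √(23.5²+19.9²+11.3²) = √1075.95 = 32.802


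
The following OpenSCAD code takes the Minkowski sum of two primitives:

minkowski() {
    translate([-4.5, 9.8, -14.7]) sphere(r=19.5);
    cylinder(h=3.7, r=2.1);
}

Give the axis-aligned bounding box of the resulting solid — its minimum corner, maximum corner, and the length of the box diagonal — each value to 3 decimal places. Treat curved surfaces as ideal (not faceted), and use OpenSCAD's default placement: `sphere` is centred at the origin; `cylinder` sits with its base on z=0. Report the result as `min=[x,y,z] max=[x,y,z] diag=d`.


min=[-26.100,-11.800,-34.200] max=[17.100,31.400,8.500] diag=74.537

A = translate([-4.5, 9.8, -14.7]) sphere(r=19.5) → bbox [-24,-9.7,-34.2] .. [15,29.3,4.8]
B = cylinder(h=3.7, r=2.1) → bbox [-2.1,-2.1,0] .. [2.1,2.1,3.7]
lo = A.lo+B.lo = [-24-2.1, -9.7-2.1, -34.2+0] = [-26.100,-11.800,-34.200]
hi = A.hi+B.hi = [15+2.1, 29.3+2.1, 4.8+3.7] = [17.100,31.400,8.500]
diag = √(43.2²+43.2²+42.7²) = √5555.77 = 74.537


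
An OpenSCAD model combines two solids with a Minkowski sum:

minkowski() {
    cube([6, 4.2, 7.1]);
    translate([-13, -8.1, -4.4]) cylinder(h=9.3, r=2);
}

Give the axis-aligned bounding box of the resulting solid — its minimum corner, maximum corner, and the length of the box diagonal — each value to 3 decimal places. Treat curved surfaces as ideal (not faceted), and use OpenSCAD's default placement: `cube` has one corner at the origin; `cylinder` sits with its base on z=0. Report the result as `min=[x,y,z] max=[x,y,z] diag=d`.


min=[-15.000,-10.100,-4.400] max=[-5.000,-1.900,12.000] diag=20.885

A = translate([-13, -8.1, -4.4]) cylinder(h=9.3, r=2) → bbox [-15,-10.1,-4.4] .. [-11,-6.1,4.9]
B = cube([6, 4.2, 7.1]) → bbox [0,0,0] .. [6,4.2,7.1]
lo = A.lo+B.lo = [-15+0, -10.1+0, -4.4+0] = [-15.000,-10.100,-4.400]
hi = A.hi+B.hi = [-11+6, -6.1+4.2, 4.9+7.1] = [-5.000,-1.900,12.000]
diag = √(10²+8.2²+16.4²) = √436.2 = 20.885


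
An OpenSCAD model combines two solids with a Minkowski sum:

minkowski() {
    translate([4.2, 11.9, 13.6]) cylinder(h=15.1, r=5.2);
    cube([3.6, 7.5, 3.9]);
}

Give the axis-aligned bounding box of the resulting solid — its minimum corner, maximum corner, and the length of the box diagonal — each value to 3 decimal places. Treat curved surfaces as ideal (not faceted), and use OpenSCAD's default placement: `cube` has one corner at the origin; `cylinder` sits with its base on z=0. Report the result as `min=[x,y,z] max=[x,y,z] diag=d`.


A = translate([4.2, 11.9, 13.6]) cylinder(h=15.1, r=5.2) → bbox [-1,6.7,13.6] .. [9.4,17.1,28.7]
B = cube([3.6, 7.5, 3.9]) → bbox [0,0,0] .. [3.6,7.5,3.9]
lo = A.lo+B.lo = [-1+0, 6.7+0, 13.6+0] = [-1.000,6.700,13.600]
hi = A.hi+B.hi = [9.4+3.6, 17.1+7.5, 28.7+3.9] = [13.000,24.600,32.600]
diag = √(14²+17.9²+19²) = √877.41 = 29.621

min=[-1.000,6.700,13.600] max=[13.000,24.600,32.600] diag=29.621


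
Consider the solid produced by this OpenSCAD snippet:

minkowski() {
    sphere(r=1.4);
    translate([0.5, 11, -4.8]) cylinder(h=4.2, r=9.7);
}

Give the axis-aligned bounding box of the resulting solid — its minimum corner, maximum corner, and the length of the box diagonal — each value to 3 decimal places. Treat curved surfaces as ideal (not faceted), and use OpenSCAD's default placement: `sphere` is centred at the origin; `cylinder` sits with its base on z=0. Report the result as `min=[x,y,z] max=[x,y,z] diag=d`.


min=[-10.600,-0.100,-6.200] max=[11.600,22.100,0.800] diag=32.166

A = translate([0.5, 11, -4.8]) cylinder(h=4.2, r=9.7) → bbox [-9.2,1.3,-4.8] .. [10.2,20.7,-0.6]
B = sphere(r=1.4) → bbox [-1.4,-1.4,-1.4] .. [1.4,1.4,1.4]
lo = A.lo+B.lo = [-9.2-1.4, 1.3-1.4, -4.8-1.4] = [-10.600,-0.100,-6.200]
hi = A.hi+B.hi = [10.2+1.4, 20.7+1.4, -0.6+1.4] = [11.600,22.100,0.800]
diag = √(22.2²+22.2²+7²) = √1034.68 = 32.166


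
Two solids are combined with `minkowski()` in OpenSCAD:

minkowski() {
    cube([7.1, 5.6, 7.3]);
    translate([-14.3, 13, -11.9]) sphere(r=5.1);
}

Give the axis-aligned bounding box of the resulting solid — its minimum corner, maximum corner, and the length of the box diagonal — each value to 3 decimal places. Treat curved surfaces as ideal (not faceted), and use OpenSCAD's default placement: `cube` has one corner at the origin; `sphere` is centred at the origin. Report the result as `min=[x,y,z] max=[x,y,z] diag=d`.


min=[-19.400,7.900,-17.000] max=[-2.100,23.700,0.500] diag=29.243

A = translate([-14.3, 13, -11.9]) sphere(r=5.1) → bbox [-19.4,7.9,-17] .. [-9.2,18.1,-6.8]
B = cube([7.1, 5.6, 7.3]) → bbox [0,0,0] .. [7.1,5.6,7.3]
lo = A.lo+B.lo = [-19.4+0, 7.9+0, -17+0] = [-19.400,7.900,-17.000]
hi = A.hi+B.hi = [-9.2+7.1, 18.1+5.6, -6.8+7.3] = [-2.100,23.700,0.500]
diag = √(17.3²+15.8²+17.5²) = √855.18 = 29.243


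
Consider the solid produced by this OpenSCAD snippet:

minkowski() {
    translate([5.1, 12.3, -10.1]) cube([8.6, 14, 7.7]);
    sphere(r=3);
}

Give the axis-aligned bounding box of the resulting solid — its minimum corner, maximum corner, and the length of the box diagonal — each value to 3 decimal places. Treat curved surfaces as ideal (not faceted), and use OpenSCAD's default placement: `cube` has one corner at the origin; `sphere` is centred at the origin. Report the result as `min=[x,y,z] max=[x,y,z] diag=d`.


min=[2.100,9.300,-13.100] max=[16.700,29.300,0.600] diag=28.299

A = translate([5.1, 12.3, -10.1]) cube([8.6, 14, 7.7]) → bbox [5.1,12.3,-10.1] .. [13.7,26.3,-2.4]
B = sphere(r=3) → bbox [-3,-3,-3] .. [3,3,3]
lo = A.lo+B.lo = [5.1-3, 12.3-3, -10.1-3] = [2.100,9.300,-13.100]
hi = A.hi+B.hi = [13.7+3, 26.3+3, -2.4+3] = [16.700,29.300,0.600]
diag = √(14.6²+20²+13.7²) = √800.85 = 28.299


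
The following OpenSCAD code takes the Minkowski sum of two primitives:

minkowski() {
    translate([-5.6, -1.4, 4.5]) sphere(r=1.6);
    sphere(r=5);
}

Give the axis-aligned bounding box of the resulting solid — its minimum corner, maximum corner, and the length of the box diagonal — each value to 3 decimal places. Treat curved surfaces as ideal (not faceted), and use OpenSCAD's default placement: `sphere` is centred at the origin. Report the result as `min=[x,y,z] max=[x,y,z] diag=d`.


min=[-12.200,-8.000,-2.100] max=[1.000,5.200,11.100] diag=22.863

A = translate([-5.6, -1.4, 4.5]) sphere(r=1.6) → bbox [-7.2,-3,2.9] .. [-4,0.2,6.1]
B = sphere(r=5) → bbox [-5,-5,-5] .. [5,5,5]
lo = A.lo+B.lo = [-7.2-5, -3-5, 2.9-5] = [-12.200,-8.000,-2.100]
hi = A.hi+B.hi = [-4+5, 0.2+5, 6.1+5] = [1.000,5.200,11.100]
diag = √(13.2²+13.2²+13.2²) = √522.72 = 22.863


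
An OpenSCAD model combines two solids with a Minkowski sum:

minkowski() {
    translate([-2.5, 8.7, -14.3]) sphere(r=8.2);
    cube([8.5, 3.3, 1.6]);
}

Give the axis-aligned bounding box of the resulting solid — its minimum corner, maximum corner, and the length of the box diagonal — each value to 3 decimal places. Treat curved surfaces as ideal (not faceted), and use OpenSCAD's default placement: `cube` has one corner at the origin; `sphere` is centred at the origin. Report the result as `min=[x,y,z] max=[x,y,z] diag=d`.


min=[-10.700,0.500,-22.500] max=[14.200,20.200,-4.500] diag=36.498

A = translate([-2.5, 8.7, -14.3]) sphere(r=8.2) → bbox [-10.7,0.5,-22.5] .. [5.7,16.9,-6.1]
B = cube([8.5, 3.3, 1.6]) → bbox [0,0,0] .. [8.5,3.3,1.6]
lo = A.lo+B.lo = [-10.7+0, 0.5+0, -22.5+0] = [-10.700,0.500,-22.500]
hi = A.hi+B.hi = [5.7+8.5, 16.9+3.3, -6.1+1.6] = [14.200,20.200,-4.500]
diag = √(24.9²+19.7²+18²) = √1332.1 = 36.498


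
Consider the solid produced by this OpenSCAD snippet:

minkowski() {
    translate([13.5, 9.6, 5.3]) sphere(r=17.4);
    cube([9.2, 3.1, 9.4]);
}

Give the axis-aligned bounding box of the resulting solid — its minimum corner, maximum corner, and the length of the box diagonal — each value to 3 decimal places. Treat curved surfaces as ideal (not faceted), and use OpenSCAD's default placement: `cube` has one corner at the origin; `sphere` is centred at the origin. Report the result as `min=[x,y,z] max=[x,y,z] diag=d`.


min=[-3.900,-7.800,-12.100] max=[40.100,30.100,32.100] diag=72.980

A = translate([13.5, 9.6, 5.3]) sphere(r=17.4) → bbox [-3.9,-7.8,-12.1] .. [30.9,27,22.7]
B = cube([9.2, 3.1, 9.4]) → bbox [0,0,0] .. [9.2,3.1,9.4]
lo = A.lo+B.lo = [-3.9+0, -7.8+0, -12.1+0] = [-3.900,-7.800,-12.100]
hi = A.hi+B.hi = [30.9+9.2, 27+3.1, 22.7+9.4] = [40.100,30.100,32.100]
diag = √(44²+37.9²+44.2²) = √5326.05 = 72.980


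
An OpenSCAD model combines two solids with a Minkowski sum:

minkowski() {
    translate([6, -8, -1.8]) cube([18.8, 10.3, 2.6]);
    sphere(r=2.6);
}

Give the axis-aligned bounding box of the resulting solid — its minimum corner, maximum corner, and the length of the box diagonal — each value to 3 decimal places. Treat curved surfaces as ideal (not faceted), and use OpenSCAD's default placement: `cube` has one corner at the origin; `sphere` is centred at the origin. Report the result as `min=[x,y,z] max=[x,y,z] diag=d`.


min=[3.400,-10.600,-4.400] max=[27.400,4.900,3.400] diag=29.616

A = translate([6, -8, -1.8]) cube([18.8, 10.3, 2.6]) → bbox [6,-8,-1.8] .. [24.8,2.3,0.8]
B = sphere(r=2.6) → bbox [-2.6,-2.6,-2.6] .. [2.6,2.6,2.6]
lo = A.lo+B.lo = [6-2.6, -8-2.6, -1.8-2.6] = [3.400,-10.600,-4.400]
hi = A.hi+B.hi = [24.8+2.6, 2.3+2.6, 0.8+2.6] = [27.400,4.900,3.400]
diag = √(24²+15.5²+7.8²) = √877.09 = 29.616


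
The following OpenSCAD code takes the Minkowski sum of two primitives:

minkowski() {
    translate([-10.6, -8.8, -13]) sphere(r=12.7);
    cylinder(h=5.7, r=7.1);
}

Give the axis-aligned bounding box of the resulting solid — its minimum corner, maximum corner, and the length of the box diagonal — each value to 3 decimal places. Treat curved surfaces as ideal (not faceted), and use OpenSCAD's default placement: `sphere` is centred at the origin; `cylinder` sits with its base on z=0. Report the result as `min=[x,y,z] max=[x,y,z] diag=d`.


A = translate([-10.6, -8.8, -13]) sphere(r=12.7) → bbox [-23.3,-21.5,-25.7] .. [2.1,3.9,-0.3]
B = cylinder(h=5.7, r=7.1) → bbox [-7.1,-7.1,0] .. [7.1,7.1,5.7]
lo = A.lo+B.lo = [-23.3-7.1, -21.5-7.1, -25.7+0] = [-30.400,-28.600,-25.700]
hi = A.hi+B.hi = [2.1+7.1, 3.9+7.1, -0.3+5.7] = [9.200,11.000,5.400]
diag = √(39.6²+39.6²+31.1²) = √4103.53 = 64.059

min=[-30.400,-28.600,-25.700] max=[9.200,11.000,5.400] diag=64.059


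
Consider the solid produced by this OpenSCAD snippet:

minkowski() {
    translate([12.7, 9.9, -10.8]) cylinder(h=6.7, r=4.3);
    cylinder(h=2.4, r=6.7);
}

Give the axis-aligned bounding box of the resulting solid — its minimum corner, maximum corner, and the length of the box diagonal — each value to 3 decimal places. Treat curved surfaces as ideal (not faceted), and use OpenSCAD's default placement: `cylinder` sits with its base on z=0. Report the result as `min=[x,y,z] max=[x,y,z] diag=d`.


A = translate([12.7, 9.9, -10.8]) cylinder(h=6.7, r=4.3) → bbox [8.4,5.6,-10.8] .. [17,14.2,-4.1]
B = cylinder(h=2.4, r=6.7) → bbox [-6.7,-6.7,0] .. [6.7,6.7,2.4]
lo = A.lo+B.lo = [8.4-6.7, 5.6-6.7, -10.8+0] = [1.700,-1.100,-10.800]
hi = A.hi+B.hi = [17+6.7, 14.2+6.7, -4.1+2.4] = [23.700,20.900,-1.700]
diag = √(22²+22²+9.1²) = √1050.81 = 32.416

min=[1.700,-1.100,-10.800] max=[23.700,20.900,-1.700] diag=32.416


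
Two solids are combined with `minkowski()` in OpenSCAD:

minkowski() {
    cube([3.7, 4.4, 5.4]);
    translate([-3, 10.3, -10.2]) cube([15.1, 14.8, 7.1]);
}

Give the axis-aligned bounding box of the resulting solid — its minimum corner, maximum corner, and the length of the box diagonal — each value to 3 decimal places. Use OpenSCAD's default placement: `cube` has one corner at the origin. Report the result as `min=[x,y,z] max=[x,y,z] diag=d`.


A = translate([-3, 10.3, -10.2]) cube([15.1, 14.8, 7.1]) → bbox [-3,10.3,-10.2] .. [12.1,25.1,-3.1]
B = cube([3.7, 4.4, 5.4]) → bbox [0,0,0] .. [3.7,4.4,5.4]
lo = A.lo+B.lo = [-3+0, 10.3+0, -10.2+0] = [-3.000,10.300,-10.200]
hi = A.hi+B.hi = [12.1+3.7, 25.1+4.4, -3.1+5.4] = [15.800,29.500,2.300]
diag = √(18.8²+19.2²+12.5²) = √878.33 = 29.637

min=[-3.000,10.300,-10.200] max=[15.800,29.500,2.300] diag=29.637


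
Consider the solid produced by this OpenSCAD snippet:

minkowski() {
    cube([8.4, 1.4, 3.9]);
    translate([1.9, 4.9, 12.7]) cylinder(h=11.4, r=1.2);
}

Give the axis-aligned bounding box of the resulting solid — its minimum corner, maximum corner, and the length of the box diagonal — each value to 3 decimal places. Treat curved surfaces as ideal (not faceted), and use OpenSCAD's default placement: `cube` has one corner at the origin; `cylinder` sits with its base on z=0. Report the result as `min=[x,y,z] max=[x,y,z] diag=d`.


A = translate([1.9, 4.9, 12.7]) cylinder(h=11.4, r=1.2) → bbox [0.7,3.7,12.7] .. [3.1,6.1,24.1]
B = cube([8.4, 1.4, 3.9]) → bbox [0,0,0] .. [8.4,1.4,3.9]
lo = A.lo+B.lo = [0.7+0, 3.7+0, 12.7+0] = [0.700,3.700,12.700]
hi = A.hi+B.hi = [3.1+8.4, 6.1+1.4, 24.1+3.9] = [11.500,7.500,28.000]
diag = √(10.8²+3.8²+15.3²) = √365.17 = 19.109

min=[0.700,3.700,12.700] max=[11.500,7.500,28.000] diag=19.109


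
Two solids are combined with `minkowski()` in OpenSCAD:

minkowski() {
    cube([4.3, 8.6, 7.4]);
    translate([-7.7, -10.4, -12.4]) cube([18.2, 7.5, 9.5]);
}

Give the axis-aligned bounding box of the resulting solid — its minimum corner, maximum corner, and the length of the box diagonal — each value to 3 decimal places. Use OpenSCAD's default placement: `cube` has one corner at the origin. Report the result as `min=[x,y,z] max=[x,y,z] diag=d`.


A = translate([-7.7, -10.4, -12.4]) cube([18.2, 7.5, 9.5]) → bbox [-7.7,-10.4,-12.4] .. [10.5,-2.9,-2.9]
B = cube([4.3, 8.6, 7.4]) → bbox [0,0,0] .. [4.3,8.6,7.4]
lo = A.lo+B.lo = [-7.7+0, -10.4+0, -12.4+0] = [-7.700,-10.400,-12.400]
hi = A.hi+B.hi = [10.5+4.3, -2.9+8.6, -2.9+7.4] = [14.800,5.700,4.500]
diag = √(22.5²+16.1²+16.9²) = √1051.07 = 32.420

min=[-7.700,-10.400,-12.400] max=[14.800,5.700,4.500] diag=32.420


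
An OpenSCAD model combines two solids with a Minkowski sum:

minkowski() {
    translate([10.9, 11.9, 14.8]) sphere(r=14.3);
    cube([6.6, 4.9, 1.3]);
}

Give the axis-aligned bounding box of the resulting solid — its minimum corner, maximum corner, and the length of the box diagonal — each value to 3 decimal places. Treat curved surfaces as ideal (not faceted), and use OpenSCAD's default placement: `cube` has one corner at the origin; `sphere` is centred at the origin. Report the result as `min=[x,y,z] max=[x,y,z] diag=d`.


min=[-3.400,-2.400,0.500] max=[31.800,31.100,30.400] diag=57.055

A = translate([10.9, 11.9, 14.8]) sphere(r=14.3) → bbox [-3.4,-2.4,0.5] .. [25.2,26.2,29.1]
B = cube([6.6, 4.9, 1.3]) → bbox [0,0,0] .. [6.6,4.9,1.3]
lo = A.lo+B.lo = [-3.4+0, -2.4+0, 0.5+0] = [-3.400,-2.400,0.500]
hi = A.hi+B.hi = [25.2+6.6, 26.2+4.9, 29.1+1.3] = [31.800,31.100,30.400]
diag = √(35.2²+33.5²+29.9²) = √3255.3 = 57.055


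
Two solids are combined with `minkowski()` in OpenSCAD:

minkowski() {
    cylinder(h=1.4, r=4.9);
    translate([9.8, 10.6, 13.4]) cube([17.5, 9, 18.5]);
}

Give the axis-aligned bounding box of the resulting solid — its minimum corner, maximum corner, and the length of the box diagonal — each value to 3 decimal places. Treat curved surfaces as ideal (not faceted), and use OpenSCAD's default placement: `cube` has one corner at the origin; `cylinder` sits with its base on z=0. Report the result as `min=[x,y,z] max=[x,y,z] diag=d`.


min=[4.900,5.700,13.400] max=[32.200,24.500,33.300] diag=38.662

A = translate([9.8, 10.6, 13.4]) cube([17.5, 9, 18.5]) → bbox [9.8,10.6,13.4] .. [27.3,19.6,31.9]
B = cylinder(h=1.4, r=4.9) → bbox [-4.9,-4.9,0] .. [4.9,4.9,1.4]
lo = A.lo+B.lo = [9.8-4.9, 10.6-4.9, 13.4+0] = [4.900,5.700,13.400]
hi = A.hi+B.hi = [27.3+4.9, 19.6+4.9, 31.9+1.4] = [32.200,24.500,33.300]
diag = √(27.3²+18.8²+19.9²) = √1494.74 = 38.662


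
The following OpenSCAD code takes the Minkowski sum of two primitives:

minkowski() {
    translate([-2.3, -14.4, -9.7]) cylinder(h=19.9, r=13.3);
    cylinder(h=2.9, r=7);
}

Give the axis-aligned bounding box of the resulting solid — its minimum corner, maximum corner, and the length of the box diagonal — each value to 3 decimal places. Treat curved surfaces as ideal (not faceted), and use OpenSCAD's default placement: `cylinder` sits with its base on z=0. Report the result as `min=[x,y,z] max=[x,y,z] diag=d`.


A = translate([-2.3, -14.4, -9.7]) cylinder(h=19.9, r=13.3) → bbox [-15.6,-27.7,-9.7] .. [11,-1.1,10.2]
B = cylinder(h=2.9, r=7) → bbox [-7,-7,0] .. [7,7,2.9]
lo = A.lo+B.lo = [-15.6-7, -27.7-7, -9.7+0] = [-22.600,-34.700,-9.700]
hi = A.hi+B.hi = [11+7, -1.1+7, 10.2+2.9] = [18.000,5.900,13.100]
diag = √(40.6²+40.6²+22.8²) = √3816.56 = 61.778

min=[-22.600,-34.700,-9.700] max=[18.000,5.900,13.100] diag=61.778


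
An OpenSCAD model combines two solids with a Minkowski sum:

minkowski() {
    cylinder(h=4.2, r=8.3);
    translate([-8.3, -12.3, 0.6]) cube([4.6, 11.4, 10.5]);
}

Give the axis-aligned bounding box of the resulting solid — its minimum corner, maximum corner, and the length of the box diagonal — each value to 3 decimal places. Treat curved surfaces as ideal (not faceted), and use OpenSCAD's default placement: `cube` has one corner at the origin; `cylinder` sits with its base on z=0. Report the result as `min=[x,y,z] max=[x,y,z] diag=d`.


A = translate([-8.3, -12.3, 0.6]) cube([4.6, 11.4, 10.5]) → bbox [-8.3,-12.3,0.6] .. [-3.7,-0.9,11.1]
B = cylinder(h=4.2, r=8.3) → bbox [-8.3,-8.3,0] .. [8.3,8.3,4.2]
lo = A.lo+B.lo = [-8.3-8.3, -12.3-8.3, 0.6+0] = [-16.600,-20.600,0.600]
hi = A.hi+B.hi = [-3.7+8.3, -0.9+8.3, 11.1+4.2] = [4.600,7.400,15.300]
diag = √(21.2²+28²+14.7²) = √1449.53 = 38.073

min=[-16.600,-20.600,0.600] max=[4.600,7.400,15.300] diag=38.073


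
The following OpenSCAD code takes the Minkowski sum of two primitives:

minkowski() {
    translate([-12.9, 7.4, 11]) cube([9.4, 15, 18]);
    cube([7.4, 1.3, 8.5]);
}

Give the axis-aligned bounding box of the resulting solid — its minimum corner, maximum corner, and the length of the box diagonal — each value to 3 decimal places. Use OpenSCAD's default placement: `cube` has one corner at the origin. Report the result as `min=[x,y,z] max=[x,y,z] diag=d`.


A = translate([-12.9, 7.4, 11]) cube([9.4, 15, 18]) → bbox [-12.9,7.4,11] .. [-3.5,22.4,29]
B = cube([7.4, 1.3, 8.5]) → bbox [0,0,0] .. [7.4,1.3,8.5]
lo = A.lo+B.lo = [-12.9+0, 7.4+0, 11+0] = [-12.900,7.400,11.000]
hi = A.hi+B.hi = [-3.5+7.4, 22.4+1.3, 29+8.5] = [3.900,23.700,37.500]
diag = √(16.8²+16.3²+26.5²) = √1250.18 = 35.358

min=[-12.900,7.400,11.000] max=[3.900,23.700,37.500] diag=35.358


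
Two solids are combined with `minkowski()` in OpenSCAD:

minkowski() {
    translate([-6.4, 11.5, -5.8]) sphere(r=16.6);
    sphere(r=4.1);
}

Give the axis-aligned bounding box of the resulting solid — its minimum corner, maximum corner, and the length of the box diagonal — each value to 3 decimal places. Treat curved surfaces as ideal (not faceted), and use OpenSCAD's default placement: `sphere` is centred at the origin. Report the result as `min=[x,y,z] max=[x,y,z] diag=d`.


min=[-27.100,-9.200,-26.500] max=[14.300,32.200,14.900] diag=71.707

A = translate([-6.4, 11.5, -5.8]) sphere(r=16.6) → bbox [-23,-5.1,-22.4] .. [10.2,28.1,10.8]
B = sphere(r=4.1) → bbox [-4.1,-4.1,-4.1] .. [4.1,4.1,4.1]
lo = A.lo+B.lo = [-23-4.1, -5.1-4.1, -22.4-4.1] = [-27.100,-9.200,-26.500]
hi = A.hi+B.hi = [10.2+4.1, 28.1+4.1, 10.8+4.1] = [14.300,32.200,14.900]
diag = √(41.4²+41.4²+41.4²) = √5141.88 = 71.707


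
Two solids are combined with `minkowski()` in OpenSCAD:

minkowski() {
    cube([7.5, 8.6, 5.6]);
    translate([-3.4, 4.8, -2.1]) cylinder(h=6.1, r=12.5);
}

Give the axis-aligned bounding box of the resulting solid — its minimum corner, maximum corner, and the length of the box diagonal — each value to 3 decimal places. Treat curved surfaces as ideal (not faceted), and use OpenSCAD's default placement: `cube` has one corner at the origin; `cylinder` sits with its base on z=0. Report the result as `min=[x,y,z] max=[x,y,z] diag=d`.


min=[-15.900,-7.700,-2.100] max=[16.600,25.900,9.600] diag=48.188

A = translate([-3.4, 4.8, -2.1]) cylinder(h=6.1, r=12.5) → bbox [-15.9,-7.7,-2.1] .. [9.1,17.3,4]
B = cube([7.5, 8.6, 5.6]) → bbox [0,0,0] .. [7.5,8.6,5.6]
lo = A.lo+B.lo = [-15.9+0, -7.7+0, -2.1+0] = [-15.900,-7.700,-2.100]
hi = A.hi+B.hi = [9.1+7.5, 17.3+8.6, 4+5.6] = [16.600,25.900,9.600]
diag = √(32.5²+33.6²+11.7²) = √2322.1 = 48.188


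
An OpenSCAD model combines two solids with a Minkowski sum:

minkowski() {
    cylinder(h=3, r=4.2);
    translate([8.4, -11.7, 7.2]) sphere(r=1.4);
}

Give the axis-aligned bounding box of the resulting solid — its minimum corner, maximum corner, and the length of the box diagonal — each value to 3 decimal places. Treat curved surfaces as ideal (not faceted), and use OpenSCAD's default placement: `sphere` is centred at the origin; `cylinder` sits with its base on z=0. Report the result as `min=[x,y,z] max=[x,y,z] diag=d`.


A = translate([8.4, -11.7, 7.2]) sphere(r=1.4) → bbox [7,-13.1,5.8] .. [9.8,-10.3,8.6]
B = cylinder(h=3, r=4.2) → bbox [-4.2,-4.2,0] .. [4.2,4.2,3]
lo = A.lo+B.lo = [7-4.2, -13.1-4.2, 5.8+0] = [2.800,-17.300,5.800]
hi = A.hi+B.hi = [9.8+4.2, -10.3+4.2, 8.6+3] = [14.000,-6.100,11.600]
diag = √(11.2²+11.2²+5.8²) = √284.52 = 16.868

min=[2.800,-17.300,5.800] max=[14.000,-6.100,11.600] diag=16.868


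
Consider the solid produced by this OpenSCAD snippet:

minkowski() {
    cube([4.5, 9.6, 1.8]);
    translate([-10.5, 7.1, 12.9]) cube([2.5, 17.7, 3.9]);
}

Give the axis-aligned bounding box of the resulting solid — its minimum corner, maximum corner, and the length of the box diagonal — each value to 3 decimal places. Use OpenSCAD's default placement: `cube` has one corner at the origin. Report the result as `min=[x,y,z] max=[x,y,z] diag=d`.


min=[-10.500,7.100,12.900] max=[-3.500,34.400,18.600] diag=28.754

A = translate([-10.5, 7.1, 12.9]) cube([2.5, 17.7, 3.9]) → bbox [-10.5,7.1,12.9] .. [-8,24.8,16.8]
B = cube([4.5, 9.6, 1.8]) → bbox [0,0,0] .. [4.5,9.6,1.8]
lo = A.lo+B.lo = [-10.5+0, 7.1+0, 12.9+0] = [-10.500,7.100,12.900]
hi = A.hi+B.hi = [-8+4.5, 24.8+9.6, 16.8+1.8] = [-3.500,34.400,18.600]
diag = √(7²+27.3²+5.7²) = √826.78 = 28.754


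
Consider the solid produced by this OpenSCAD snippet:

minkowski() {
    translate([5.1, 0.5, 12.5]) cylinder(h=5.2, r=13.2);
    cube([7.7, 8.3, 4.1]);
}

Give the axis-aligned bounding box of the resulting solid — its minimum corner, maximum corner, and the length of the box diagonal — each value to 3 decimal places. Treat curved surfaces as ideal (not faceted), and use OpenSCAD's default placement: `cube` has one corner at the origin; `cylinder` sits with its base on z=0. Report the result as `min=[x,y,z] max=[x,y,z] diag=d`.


min=[-8.100,-12.700,12.500] max=[26.000,22.000,21.800] diag=49.532

A = translate([5.1, 0.5, 12.5]) cylinder(h=5.2, r=13.2) → bbox [-8.1,-12.7,12.5] .. [18.3,13.7,17.7]
B = cube([7.7, 8.3, 4.1]) → bbox [0,0,0] .. [7.7,8.3,4.1]
lo = A.lo+B.lo = [-8.1+0, -12.7+0, 12.5+0] = [-8.100,-12.700,12.500]
hi = A.hi+B.hi = [18.3+7.7, 13.7+8.3, 17.7+4.1] = [26.000,22.000,21.800]
diag = √(34.1²+34.7²+9.3²) = √2453.39 = 49.532


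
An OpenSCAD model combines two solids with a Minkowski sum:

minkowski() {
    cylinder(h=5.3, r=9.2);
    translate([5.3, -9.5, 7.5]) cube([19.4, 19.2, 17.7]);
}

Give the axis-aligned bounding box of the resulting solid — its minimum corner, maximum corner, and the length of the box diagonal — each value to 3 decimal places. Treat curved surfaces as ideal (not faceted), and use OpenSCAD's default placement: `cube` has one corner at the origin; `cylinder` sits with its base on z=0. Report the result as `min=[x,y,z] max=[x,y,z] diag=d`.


min=[-3.900,-18.700,7.500] max=[33.900,18.900,30.500] diag=58.065

A = translate([5.3, -9.5, 7.5]) cube([19.4, 19.2, 17.7]) → bbox [5.3,-9.5,7.5] .. [24.7,9.7,25.2]
B = cylinder(h=5.3, r=9.2) → bbox [-9.2,-9.2,0] .. [9.2,9.2,5.3]
lo = A.lo+B.lo = [5.3-9.2, -9.5-9.2, 7.5+0] = [-3.900,-18.700,7.500]
hi = A.hi+B.hi = [24.7+9.2, 9.7+9.2, 25.2+5.3] = [33.900,18.900,30.500]
diag = √(37.8²+37.6²+23²) = √3371.6 = 58.065


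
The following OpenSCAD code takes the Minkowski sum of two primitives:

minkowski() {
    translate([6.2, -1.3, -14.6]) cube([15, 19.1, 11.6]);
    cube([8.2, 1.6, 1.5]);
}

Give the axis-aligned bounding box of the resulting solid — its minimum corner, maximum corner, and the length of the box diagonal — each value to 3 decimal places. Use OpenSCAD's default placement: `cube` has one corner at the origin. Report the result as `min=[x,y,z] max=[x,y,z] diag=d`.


min=[6.200,-1.300,-14.600] max=[29.400,19.400,-1.500] diag=33.739

A = translate([6.2, -1.3, -14.6]) cube([15, 19.1, 11.6]) → bbox [6.2,-1.3,-14.6] .. [21.2,17.8,-3]
B = cube([8.2, 1.6, 1.5]) → bbox [0,0,0] .. [8.2,1.6,1.5]
lo = A.lo+B.lo = [6.2+0, -1.3+0, -14.6+0] = [6.200,-1.300,-14.600]
hi = A.hi+B.hi = [21.2+8.2, 17.8+1.6, -3+1.5] = [29.400,19.400,-1.500]
diag = √(23.2²+20.7²+13.1²) = √1138.34 = 33.739


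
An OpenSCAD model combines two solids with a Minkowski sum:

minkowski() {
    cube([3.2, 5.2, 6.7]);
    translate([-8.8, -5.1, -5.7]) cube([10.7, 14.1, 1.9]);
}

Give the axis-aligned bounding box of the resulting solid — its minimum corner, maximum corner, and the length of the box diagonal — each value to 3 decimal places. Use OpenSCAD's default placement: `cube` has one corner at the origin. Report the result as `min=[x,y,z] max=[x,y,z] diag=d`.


min=[-8.800,-5.100,-5.700] max=[5.100,14.200,2.900] diag=25.292

A = translate([-8.8, -5.1, -5.7]) cube([10.7, 14.1, 1.9]) → bbox [-8.8,-5.1,-5.7] .. [1.9,9,-3.8]
B = cube([3.2, 5.2, 6.7]) → bbox [0,0,0] .. [3.2,5.2,6.7]
lo = A.lo+B.lo = [-8.8+0, -5.1+0, -5.7+0] = [-8.800,-5.100,-5.700]
hi = A.hi+B.hi = [1.9+3.2, 9+5.2, -3.8+6.7] = [5.100,14.200,2.900]
diag = √(13.9²+19.3²+8.6²) = √639.66 = 25.292


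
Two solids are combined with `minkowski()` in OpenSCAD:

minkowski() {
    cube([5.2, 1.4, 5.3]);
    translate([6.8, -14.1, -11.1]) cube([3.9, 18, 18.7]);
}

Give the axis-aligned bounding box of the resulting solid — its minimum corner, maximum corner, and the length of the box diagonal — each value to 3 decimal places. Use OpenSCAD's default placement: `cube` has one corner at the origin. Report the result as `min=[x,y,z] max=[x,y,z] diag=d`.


min=[6.800,-14.100,-11.100] max=[15.900,5.300,12.900] diag=32.174

A = translate([6.8, -14.1, -11.1]) cube([3.9, 18, 18.7]) → bbox [6.8,-14.1,-11.1] .. [10.7,3.9,7.6]
B = cube([5.2, 1.4, 5.3]) → bbox [0,0,0] .. [5.2,1.4,5.3]
lo = A.lo+B.lo = [6.8+0, -14.1+0, -11.1+0] = [6.800,-14.100,-11.100]
hi = A.hi+B.hi = [10.7+5.2, 3.9+1.4, 7.6+5.3] = [15.900,5.300,12.900]
diag = √(9.1²+19.4²+24²) = √1035.17 = 32.174


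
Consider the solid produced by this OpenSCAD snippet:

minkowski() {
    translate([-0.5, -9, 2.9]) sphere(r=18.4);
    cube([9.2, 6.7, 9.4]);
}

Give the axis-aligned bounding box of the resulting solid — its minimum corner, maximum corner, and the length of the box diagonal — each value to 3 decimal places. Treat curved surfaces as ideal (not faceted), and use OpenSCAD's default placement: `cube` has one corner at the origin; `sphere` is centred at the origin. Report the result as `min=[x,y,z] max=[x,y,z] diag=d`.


min=[-18.900,-27.400,-15.500] max=[27.100,16.100,30.700] diag=78.375

A = translate([-0.5, -9, 2.9]) sphere(r=18.4) → bbox [-18.9,-27.4,-15.5] .. [17.9,9.4,21.3]
B = cube([9.2, 6.7, 9.4]) → bbox [0,0,0] .. [9.2,6.7,9.4]
lo = A.lo+B.lo = [-18.9+0, -27.4+0, -15.5+0] = [-18.900,-27.400,-15.500]
hi = A.hi+B.hi = [17.9+9.2, 9.4+6.7, 21.3+9.4] = [27.100,16.100,30.700]
diag = √(46²+43.5²+46.2²) = √6142.69 = 78.375


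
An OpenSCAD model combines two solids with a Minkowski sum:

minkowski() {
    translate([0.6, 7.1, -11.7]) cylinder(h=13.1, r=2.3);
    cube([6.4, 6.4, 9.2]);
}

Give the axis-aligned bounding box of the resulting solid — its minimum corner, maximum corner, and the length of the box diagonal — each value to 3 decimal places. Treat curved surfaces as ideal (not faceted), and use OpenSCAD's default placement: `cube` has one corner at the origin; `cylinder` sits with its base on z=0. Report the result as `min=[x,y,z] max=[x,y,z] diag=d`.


A = translate([0.6, 7.1, -11.7]) cylinder(h=13.1, r=2.3) → bbox [-1.7,4.8,-11.7] .. [2.9,9.4,1.4]
B = cube([6.4, 6.4, 9.2]) → bbox [0,0,0] .. [6.4,6.4,9.2]
lo = A.lo+B.lo = [-1.7+0, 4.8+0, -11.7+0] = [-1.700,4.800,-11.700]
hi = A.hi+B.hi = [2.9+6.4, 9.4+6.4, 1.4+9.2] = [9.300,15.800,10.600]
diag = √(11²+11²+22.3²) = √739.29 = 27.190

min=[-1.700,4.800,-11.700] max=[9.300,15.800,10.600] diag=27.190


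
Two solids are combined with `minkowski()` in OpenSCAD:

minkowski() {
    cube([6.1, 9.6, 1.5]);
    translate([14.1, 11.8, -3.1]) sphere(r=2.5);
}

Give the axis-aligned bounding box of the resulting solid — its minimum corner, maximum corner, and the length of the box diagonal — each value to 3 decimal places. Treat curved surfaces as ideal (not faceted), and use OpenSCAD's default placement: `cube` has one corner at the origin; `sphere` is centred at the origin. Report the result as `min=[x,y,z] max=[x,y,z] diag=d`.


A = translate([14.1, 11.8, -3.1]) sphere(r=2.5) → bbox [11.6,9.3,-5.6] .. [16.6,14.3,-0.6]
B = cube([6.1, 9.6, 1.5]) → bbox [0,0,0] .. [6.1,9.6,1.5]
lo = A.lo+B.lo = [11.6+0, 9.3+0, -5.6+0] = [11.600,9.300,-5.600]
hi = A.hi+B.hi = [16.6+6.1, 14.3+9.6, -0.6+1.5] = [22.700,23.900,0.900]
diag = √(11.1²+14.6²+6.5²) = √378.62 = 19.458

min=[11.600,9.300,-5.600] max=[22.700,23.900,0.900] diag=19.458


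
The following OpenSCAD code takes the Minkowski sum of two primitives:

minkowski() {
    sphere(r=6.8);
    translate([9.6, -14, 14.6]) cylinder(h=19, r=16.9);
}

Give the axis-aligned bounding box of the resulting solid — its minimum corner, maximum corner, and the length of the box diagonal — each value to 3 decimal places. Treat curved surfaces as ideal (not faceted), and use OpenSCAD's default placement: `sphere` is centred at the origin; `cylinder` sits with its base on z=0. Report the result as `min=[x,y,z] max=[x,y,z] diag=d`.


A = translate([9.6, -14, 14.6]) cylinder(h=19, r=16.9) → bbox [-7.3,-30.9,14.6] .. [26.5,2.9,33.6]
B = sphere(r=6.8) → bbox [-6.8,-6.8,-6.8] .. [6.8,6.8,6.8]
lo = A.lo+B.lo = [-7.3-6.8, -30.9-6.8, 14.6-6.8] = [-14.100,-37.700,7.800]
hi = A.hi+B.hi = [26.5+6.8, 2.9+6.8, 33.6+6.8] = [33.300,9.700,40.400]
diag = √(47.4²+47.4²+32.6²) = √5556.28 = 74.540

min=[-14.100,-37.700,7.800] max=[33.300,9.700,40.400] diag=74.540


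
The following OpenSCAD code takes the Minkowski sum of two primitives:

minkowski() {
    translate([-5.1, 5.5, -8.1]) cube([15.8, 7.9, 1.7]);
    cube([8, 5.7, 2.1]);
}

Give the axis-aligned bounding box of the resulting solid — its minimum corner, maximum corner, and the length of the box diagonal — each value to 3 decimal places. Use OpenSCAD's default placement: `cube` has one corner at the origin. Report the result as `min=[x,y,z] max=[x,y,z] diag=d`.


A = translate([-5.1, 5.5, -8.1]) cube([15.8, 7.9, 1.7]) → bbox [-5.1,5.5,-8.1] .. [10.7,13.4,-6.4]
B = cube([8, 5.7, 2.1]) → bbox [0,0,0] .. [8,5.7,2.1]
lo = A.lo+B.lo = [-5.1+0, 5.5+0, -8.1+0] = [-5.100,5.500,-8.100]
hi = A.hi+B.hi = [10.7+8, 13.4+5.7, -6.4+2.1] = [18.700,19.100,-4.300]
diag = √(23.8²+13.6²+3.8²) = √765.84 = 27.674

min=[-5.100,5.500,-8.100] max=[18.700,19.100,-4.300] diag=27.674


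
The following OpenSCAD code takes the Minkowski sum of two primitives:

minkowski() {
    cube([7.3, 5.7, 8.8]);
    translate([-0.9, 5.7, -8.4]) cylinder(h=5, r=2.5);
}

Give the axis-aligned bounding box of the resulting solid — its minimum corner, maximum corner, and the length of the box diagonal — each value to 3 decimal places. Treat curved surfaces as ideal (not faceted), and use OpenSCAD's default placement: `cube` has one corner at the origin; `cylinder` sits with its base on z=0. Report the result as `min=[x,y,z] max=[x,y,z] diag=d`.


A = translate([-0.9, 5.7, -8.4]) cylinder(h=5, r=2.5) → bbox [-3.4,3.2,-8.4] .. [1.6,8.2,-3.4]
B = cube([7.3, 5.7, 8.8]) → bbox [0,0,0] .. [7.3,5.7,8.8]
lo = A.lo+B.lo = [-3.4+0, 3.2+0, -8.4+0] = [-3.400,3.200,-8.400]
hi = A.hi+B.hi = [1.6+7.3, 8.2+5.7, -3.4+8.8] = [8.900,13.900,5.400]
diag = √(12.3²+10.7²+13.8²) = √456.22 = 21.359

min=[-3.400,3.200,-8.400] max=[8.900,13.900,5.400] diag=21.359


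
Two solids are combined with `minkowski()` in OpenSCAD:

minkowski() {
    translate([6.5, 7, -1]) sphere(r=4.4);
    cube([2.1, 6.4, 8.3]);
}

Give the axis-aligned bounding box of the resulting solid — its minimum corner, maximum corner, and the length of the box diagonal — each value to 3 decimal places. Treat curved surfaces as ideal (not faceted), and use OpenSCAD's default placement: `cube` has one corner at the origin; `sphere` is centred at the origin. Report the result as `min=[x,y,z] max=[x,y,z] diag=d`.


A = translate([6.5, 7, -1]) sphere(r=4.4) → bbox [2.1,2.6,-5.4] .. [10.9,11.4,3.4]
B = cube([2.1, 6.4, 8.3]) → bbox [0,0,0] .. [2.1,6.4,8.3]
lo = A.lo+B.lo = [2.1+0, 2.6+0, -5.4+0] = [2.100,2.600,-5.400]
hi = A.hi+B.hi = [10.9+2.1, 11.4+6.4, 3.4+8.3] = [13.000,17.800,11.700]
diag = √(10.9²+15.2²+17.1²) = √642.26 = 25.343

min=[2.100,2.600,-5.400] max=[13.000,17.800,11.700] diag=25.343
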